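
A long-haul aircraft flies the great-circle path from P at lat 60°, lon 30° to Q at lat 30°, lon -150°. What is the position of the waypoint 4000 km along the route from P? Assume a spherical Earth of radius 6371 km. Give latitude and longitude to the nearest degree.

Convert each endpoint to a unit vector on the sphere (x = cos φ cos λ, y = cos φ sin λ, z = sin φ).
The central angle between the endpoints is δ = arccos(p₁·p₂) ≈ 1.571 rad (90.0°). The total great-circle distance is δ·R ≈ 1.571 × 6371 ≈ 10008 km, so the target fraction is f = 4000/10008 ≈ 0.400.
Interpolate at f ≈ 0.400 with slerp weights a = sin((1−f)δ)/sin δ ≈ 0.809, b = sin(fδ)/sin δ ≈ 0.587.
p = a·p₁ + b·p₂ ≈ (-0.090, -0.052, 0.995); φ = arcsin(p_z) ≈ 84.03°, λ = atan2(p_y, p_x) ≈ -150.00°.

≈ lat 84°, lon -150°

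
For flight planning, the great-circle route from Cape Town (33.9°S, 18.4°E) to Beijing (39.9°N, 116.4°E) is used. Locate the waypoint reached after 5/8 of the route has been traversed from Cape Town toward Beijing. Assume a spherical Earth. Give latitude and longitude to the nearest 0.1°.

Convert each endpoint to a unit vector on the sphere (x = cos φ cos λ, y = cos φ sin λ, z = sin φ).
The central angle between the endpoints is δ = arccos(p₁·p₂) ≈ 2.034 rad (116.5°).
Interpolate at f = 5/8 with slerp weights a = sin((1−f)δ)/sin δ ≈ 0.772, b = sin(fδ)/sin δ ≈ 1.068.
p = a·p₁ + b·p₂ ≈ (0.244, 0.936, 0.254); φ = arcsin(p_z) ≈ 14.73°, λ = atan2(p_y, p_x) ≈ 75.40°.

≈ (14.7°N, 75.4°E)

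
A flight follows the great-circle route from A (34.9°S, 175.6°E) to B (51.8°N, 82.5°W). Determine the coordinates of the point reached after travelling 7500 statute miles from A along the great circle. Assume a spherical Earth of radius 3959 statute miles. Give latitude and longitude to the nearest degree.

Convert each endpoint to a unit vector on the sphere (x = cos φ cos λ, y = cos φ sin λ, z = sin φ).
The central angle between the endpoints is δ = arccos(p₁·p₂) ≈ 2.158 rad (123.7°). The total great-circle distance is δ·R ≈ 2.158 × 3959 ≈ 8544 mi, so the target fraction is f = 7500/8544 ≈ 0.878.
Interpolate at f ≈ 0.878 with slerp weights a = sin((1−f)δ)/sin δ ≈ 0.313, b = sin(fδ)/sin δ ≈ 1.139.
p = a·p₁ + b·p₂ ≈ (-0.164, -0.679, 0.716); φ = arcsin(p_z) ≈ 45.72°, λ = atan2(p_y, p_x) ≈ -103.60°.

≈ (46°N, 104°W)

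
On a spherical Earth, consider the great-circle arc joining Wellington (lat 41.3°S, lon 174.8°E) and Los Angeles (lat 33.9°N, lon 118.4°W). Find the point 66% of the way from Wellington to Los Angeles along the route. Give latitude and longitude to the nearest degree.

≈ lat 8°N, lon 141°W

Convert each endpoint to a unit vector on the sphere (x = cos φ cos λ, y = cos φ sin λ, z = sin φ).
The central angle between the endpoints is δ = arccos(p₁·p₂) ≈ 1.694 rad (97.0°).
Interpolate at f = 0.66 with slerp weights a = sin((1−f)δ)/sin δ ≈ 0.549, b = sin(fδ)/sin δ ≈ 0.906.
p = a·p₁ + b·p₂ ≈ (-0.768, -0.624, 0.143); φ = arcsin(p_z) ≈ 8.23°, λ = atan2(p_y, p_x) ≈ -140.91°.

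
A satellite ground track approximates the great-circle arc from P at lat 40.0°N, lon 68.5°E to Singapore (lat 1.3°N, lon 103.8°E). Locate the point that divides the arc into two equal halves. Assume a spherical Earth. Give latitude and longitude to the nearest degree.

Write both endpoints as unit vectors p₁, p₂ with components (cos φ cos λ, cos φ sin λ, sin φ).
The central angle between the endpoints is δ = arccos(p₁·p₂) ≈ 0.877 rad (50.2°).
Interpolate at f = 1/2 with slerp weights a = sin((1−f)δ)/sin δ ≈ 0.552, b = sin(fδ)/sin δ ≈ 0.552.
p = a·p₁ + b·p₂ ≈ (0.023, 0.930, 0.367); φ = arcsin(p_z) ≈ 21.56°, λ = atan2(p_y, p_x) ≈ 88.56°.

≈ lat 22°N, lon 89°E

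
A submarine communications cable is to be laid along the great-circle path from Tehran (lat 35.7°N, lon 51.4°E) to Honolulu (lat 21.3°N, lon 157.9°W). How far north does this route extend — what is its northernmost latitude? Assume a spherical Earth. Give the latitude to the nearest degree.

≈ 66°N

The great circle lies in the plane with unit normal n̂ = (p₁ × p₂)/|p₁ × p₂|.
Here n̂_z ≈ +0.414; the vertex latitude is φ_max = arccos|n̂_z| ≈ 65.5°.
Check via Clairaut: cos φ_max = |cos φ₁| · sin C = cos(35.7°)·sin(30.7°) ≈ 0.414, again giving ≈ 65.5°.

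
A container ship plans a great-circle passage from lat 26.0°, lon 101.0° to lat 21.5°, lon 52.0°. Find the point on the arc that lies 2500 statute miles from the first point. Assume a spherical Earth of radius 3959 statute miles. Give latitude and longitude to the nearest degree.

≈ lat 24°, lon 61°

Write both endpoints as unit vectors p₁, p₂ with components (cos φ cos λ, cos φ sin λ, sin φ).
The central angle between the endpoints is δ = arccos(p₁·p₂) ≈ 0.782 rad (44.8°). The total great-circle distance is δ·R ≈ 0.782 × 3959 ≈ 3097 mi, so the target fraction is f = 2500/3097 ≈ 0.807.
Interpolate at f ≈ 0.807 with slerp weights a = sin((1−f)δ)/sin δ ≈ 0.213, b = sin(fδ)/sin δ ≈ 0.837.
p = a·p₁ + b·p₂ ≈ (0.443, 0.802, 0.400); φ = arcsin(p_z) ≈ 23.60°, λ = atan2(p_y, p_x) ≈ 61.08°.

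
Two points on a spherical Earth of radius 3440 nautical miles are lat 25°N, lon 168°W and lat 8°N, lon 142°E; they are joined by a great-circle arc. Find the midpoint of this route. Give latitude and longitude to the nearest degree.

≈ lat 18°N, lon 166°E

The haversine formula gives a central angle δ ≈ 0.882 rad (50.5°) between the endpoints.
Interpolate at f = 1/2 with slerp weights a = sin((1−f)δ)/sin δ ≈ 0.553, b = sin(fδ)/sin δ ≈ 0.553.
p = a·p₁ + b·p₂ ≈ (-0.922, 0.233, 0.311); φ = arcsin(p_z) ≈ 18.10°, λ = atan2(p_y, p_x) ≈ 165.82°.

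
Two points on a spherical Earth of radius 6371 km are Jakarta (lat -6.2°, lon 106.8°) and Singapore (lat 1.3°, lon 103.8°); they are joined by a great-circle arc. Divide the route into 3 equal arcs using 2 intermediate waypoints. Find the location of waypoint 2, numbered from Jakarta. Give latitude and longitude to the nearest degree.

Write both endpoints as unit vectors p₁, p₂ with components (cos φ cos λ, cos φ sin λ, sin φ).
The central angle between the endpoints is δ = arccos(p₁·p₂) ≈ 0.141 rad (8.1°).
Interpolate at f = 2/3 with slerp weights a = sin((1−f)δ)/sin δ ≈ 0.334, b = sin(fδ)/sin δ ≈ 0.668.
p = a·p₁ + b·p₂ ≈ (-0.255, 0.967, -0.021); φ = arcsin(p_z) ≈ -1.20°, λ = atan2(p_y, p_x) ≈ 104.80°.

≈ lat -1°, lon 105°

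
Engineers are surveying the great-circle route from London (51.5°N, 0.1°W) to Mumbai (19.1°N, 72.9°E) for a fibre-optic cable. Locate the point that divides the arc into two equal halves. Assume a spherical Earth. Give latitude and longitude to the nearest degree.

≈ 41°N, 45°E

Convert each endpoint to a unit vector on the sphere (x = cos φ cos λ, y = cos φ sin λ, z = sin φ).
The central angle between the endpoints is δ = arccos(p₁·p₂) ≈ 1.128 rad (64.7°).
Interpolate at f = 1/2 with slerp weights a = sin((1−f)δ)/sin δ ≈ 0.592, b = sin(fδ)/sin δ ≈ 0.592.
p = a·p₁ + b·p₂ ≈ (0.533, 0.534, 0.657); φ = arcsin(p_z) ≈ 41.05°, λ = atan2(p_y, p_x) ≈ 45.05°.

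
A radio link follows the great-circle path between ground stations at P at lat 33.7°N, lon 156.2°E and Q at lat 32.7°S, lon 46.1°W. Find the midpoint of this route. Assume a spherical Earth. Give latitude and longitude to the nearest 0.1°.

The haversine formula gives a central angle δ ≈ 2.816 rad (161.3°) between the endpoints.
Interpolate at f = 1/2 with slerp weights a = sin((1−f)δ)/sin δ ≈ 3.086, b = sin(fδ)/sin δ ≈ 3.086.
p = a·p₁ + b·p₂ ≈ (-0.548, -0.835, 0.045); φ = arcsin(p_z) ≈ 2.58°, λ = atan2(p_y, p_x) ≈ -123.29°.

≈ lat 2.6°N, lon 123.3°W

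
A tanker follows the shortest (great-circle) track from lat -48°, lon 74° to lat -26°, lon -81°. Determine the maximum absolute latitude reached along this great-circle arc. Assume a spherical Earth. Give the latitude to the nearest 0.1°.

≈ -74.9°

The great circle lies in the plane with unit normal n̂ = (p₁ × p₂)/|p₁ × p₂|.
Here n̂_z ≈ -0.261; the vertex latitude is φ_max = arccos|n̂_z| ≈ 74.9°.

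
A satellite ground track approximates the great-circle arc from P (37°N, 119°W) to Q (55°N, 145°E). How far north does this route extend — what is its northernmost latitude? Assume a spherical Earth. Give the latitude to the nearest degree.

The great circle lies in the plane with unit normal n̂ = (p₁ × p₂)/|p₁ × p₂|.
Here n̂_z ≈ -0.509; the vertex latitude is φ_max = arccos|n̂_z| ≈ 59.4°.
Check via Clairaut: cos φ_max = |cos φ₁| · sin C = cos(37.0°)·sin(39.6°) ≈ 0.509, again giving ≈ 59.4°.

≈ 59°N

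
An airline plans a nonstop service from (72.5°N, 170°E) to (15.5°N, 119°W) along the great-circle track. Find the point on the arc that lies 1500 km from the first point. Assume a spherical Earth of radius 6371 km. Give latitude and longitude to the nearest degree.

≈ (66°N, 157°W)

Write both endpoints as unit vectors p₁, p₂ with components (cos φ cos λ, cos φ sin λ, sin φ).
The central angle between the endpoints is δ = arccos(p₁·p₂) ≈ 1.214 rad (69.6°). The total great-circle distance is δ·R ≈ 1.214 × 6371 ≈ 7735 km, so the target fraction is f = 1500/7735 ≈ 0.194.
Interpolate at f ≈ 0.194 with slerp weights a = sin((1−f)δ)/sin δ ≈ 0.885, b = sin(fδ)/sin δ ≈ 0.249.
p = a·p₁ + b·p₂ ≈ (-0.379, -0.164, 0.911); φ = arcsin(p_z) ≈ 65.65°, λ = atan2(p_y, p_x) ≈ -156.63°.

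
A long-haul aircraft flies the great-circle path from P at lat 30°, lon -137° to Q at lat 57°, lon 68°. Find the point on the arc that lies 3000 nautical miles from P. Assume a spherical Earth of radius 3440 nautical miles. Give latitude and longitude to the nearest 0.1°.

≈ lat 75.2°, lon 179.3°

The haversine formula gives a central angle δ ≈ 1.579 rad (90.5°) between the endpoints. The total great-circle distance is δ·R ≈ 1.579 × 3440 ≈ 5432 nmi, so the target fraction is f = 3000/5432 ≈ 0.552.
Interpolate at f ≈ 0.552 with slerp weights a = sin((1−f)δ)/sin δ ≈ 0.649, b = sin(fδ)/sin δ ≈ 0.766.
p = a·p₁ + b·p₂ ≈ (-0.255, 0.003, 0.967); φ = arcsin(p_z) ≈ 75.22°, λ = atan2(p_y, p_x) ≈ 179.31°.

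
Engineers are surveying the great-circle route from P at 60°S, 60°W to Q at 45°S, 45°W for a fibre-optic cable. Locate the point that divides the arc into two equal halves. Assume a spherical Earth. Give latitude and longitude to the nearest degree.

≈ 53°S, 51°W

From cos δ = sin φ₁ sin φ₂ + cos φ₁ cos φ₂ cos Δλ, the central angle is δ ≈ 0.305 rad (17.5°).
Interpolate at f = 1/2 with slerp weights a = sin((1−f)δ)/sin δ ≈ 0.506, b = sin(fδ)/sin δ ≈ 0.506.
p = a·p₁ + b·p₂ ≈ (0.379, -0.472, -0.796); φ = arcsin(p_z) ≈ -52.73°, λ = atan2(p_y, p_x) ≈ -51.21°.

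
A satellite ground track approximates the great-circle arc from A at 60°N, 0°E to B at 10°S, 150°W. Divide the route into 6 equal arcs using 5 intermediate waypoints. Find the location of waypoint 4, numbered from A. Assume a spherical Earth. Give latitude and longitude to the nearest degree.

The haversine formula gives a central angle δ ≈ 2.186 rad (125.2°) between the endpoints.
Interpolate at f = 4/6 with slerp weights a = sin((1−f)δ)/sin δ ≈ 0.815, b = sin(fδ)/sin δ ≈ 1.216.
p = a·p₁ + b·p₂ ≈ (-0.630, -0.599, 0.495); φ = arcsin(p_z) ≈ 29.65°, λ = atan2(p_y, p_x) ≈ -136.44°.

≈ 30°N, 136°W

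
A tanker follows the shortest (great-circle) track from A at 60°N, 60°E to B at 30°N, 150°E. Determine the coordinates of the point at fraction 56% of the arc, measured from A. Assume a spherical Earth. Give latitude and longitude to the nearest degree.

≈ 51°N, 125°E

The haversine formula gives a central angle δ ≈ 1.123 rad (64.3°) between the endpoints.
Interpolate at f = 0.56 with slerp weights a = sin((1−f)δ)/sin δ ≈ 0.526, b = sin(fδ)/sin δ ≈ 0.653.
p = a·p₁ + b·p₂ ≈ (-0.358, 0.510, 0.782); φ = arcsin(p_z) ≈ 51.44°, λ = atan2(p_y, p_x) ≈ 125.04°.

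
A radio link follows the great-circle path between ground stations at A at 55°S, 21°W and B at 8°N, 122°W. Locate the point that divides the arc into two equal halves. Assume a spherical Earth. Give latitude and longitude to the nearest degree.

≈ 33°S, 89°W

Write both endpoints as unit vectors p₁, p₂ with components (cos φ cos λ, cos φ sin λ, sin φ).
The central angle between the endpoints is δ = arccos(p₁·p₂) ≈ 1.795 rad (102.8°).
Interpolate at f = 1/2 with slerp weights a = sin((1−f)δ)/sin δ ≈ 0.802, b = sin(fδ)/sin δ ≈ 0.802.
p = a·p₁ + b·p₂ ≈ (0.009, -0.838, -0.545); φ = arcsin(p_z) ≈ -33.04°, λ = atan2(p_y, p_x) ≈ -89.41°.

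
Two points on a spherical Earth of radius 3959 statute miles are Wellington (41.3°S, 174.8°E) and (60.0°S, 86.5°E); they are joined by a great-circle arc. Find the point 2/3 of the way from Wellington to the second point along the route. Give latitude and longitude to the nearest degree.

≈ (62°S, 124°E)

The haversine formula gives a central angle δ ≈ 0.949 rad (54.4°) between the endpoints.
Interpolate at f = 2/3 with slerp weights a = sin((1−f)δ)/sin δ ≈ 0.383, b = sin(fδ)/sin δ ≈ 0.727.
p = a·p₁ + b·p₂ ≈ (-0.264, 0.389, -0.883); φ = arcsin(p_z) ≈ -61.95°, λ = atan2(p_y, p_x) ≈ 124.17°.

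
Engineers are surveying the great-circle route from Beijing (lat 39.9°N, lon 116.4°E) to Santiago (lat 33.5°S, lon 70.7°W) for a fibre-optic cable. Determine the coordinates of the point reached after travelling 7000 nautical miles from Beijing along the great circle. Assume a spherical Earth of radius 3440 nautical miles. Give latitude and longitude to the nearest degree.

≈ lat 12°N, lon 103°W

Write both endpoints as unit vectors p₁, p₂ with components (cos φ cos λ, cos φ sin λ, sin φ).
The central angle between the endpoints is δ = arccos(p₁·p₂) ≈ 2.992 rad (171.4°). The total great-circle distance is δ·R ≈ 2.992 × 3440 ≈ 10293 nmi, so the target fraction is f = 7000/10293 ≈ 0.680.
Interpolate at f ≈ 0.680 with slerp weights a = sin((1−f)δ)/sin δ ≈ 5.494, b = sin(fδ)/sin δ ≈ 6.008.
p = a·p₁ + b·p₂ ≈ (-0.218, -0.954, 0.208); φ = arcsin(p_z) ≈ 11.99°, λ = atan2(p_y, p_x) ≈ -102.88°.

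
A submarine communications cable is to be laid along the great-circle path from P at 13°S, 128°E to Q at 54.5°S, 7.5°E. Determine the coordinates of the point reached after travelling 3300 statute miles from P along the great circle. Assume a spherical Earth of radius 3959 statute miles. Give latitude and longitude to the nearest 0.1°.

The haversine formula gives a central angle δ ≈ 1.675 rad (96.0°) between the endpoints. The total great-circle distance is δ·R ≈ 1.675 × 3959 ≈ 6631 mi, so the target fraction is f = 3300/6631 ≈ 0.498.
Interpolate at f ≈ 0.498 with slerp weights a = sin((1−f)δ)/sin δ ≈ 0.750, b = sin(fδ)/sin δ ≈ 0.744.
p = a·p₁ + b·p₂ ≈ (-0.021, 0.632, -0.775); φ = arcsin(p_z) ≈ -50.77°, λ = atan2(p_y, p_x) ≈ 91.92°.

≈ 50.8°S, 91.9°E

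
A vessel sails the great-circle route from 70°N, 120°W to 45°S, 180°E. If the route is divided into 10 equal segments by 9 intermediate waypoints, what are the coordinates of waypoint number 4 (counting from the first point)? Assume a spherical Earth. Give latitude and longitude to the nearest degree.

Convert each endpoint to a unit vector on the sphere (x = cos φ cos λ, y = cos φ sin λ, z = sin φ).
The central angle between the endpoints is δ = arccos(p₁·p₂) ≈ 2.145 rad (122.9°).
Interpolate at f = 4/10 with slerp weights a = sin((1−f)δ)/sin δ ≈ 1.144, b = sin(fδ)/sin δ ≈ 0.901.
p = a·p₁ + b·p₂ ≈ (-0.833, -0.339, 0.437); φ = arcsin(p_z) ≈ 25.94°, λ = atan2(p_y, p_x) ≈ -157.87°.

≈ 26°N, 158°W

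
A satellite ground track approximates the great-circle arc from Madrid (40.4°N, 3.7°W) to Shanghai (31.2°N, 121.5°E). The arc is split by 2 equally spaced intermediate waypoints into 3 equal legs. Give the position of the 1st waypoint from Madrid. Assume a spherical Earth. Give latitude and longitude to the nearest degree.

≈ 57°N, 37°E

From cos δ = sin φ₁ sin φ₂ + cos φ₁ cos φ₂ cos Δλ, the central angle is δ ≈ 1.611 rad (92.3°).
Interpolate at f = 1/3 with slerp weights a = sin((1−f)δ)/sin δ ≈ 0.880, b = sin(fδ)/sin δ ≈ 0.512.
p = a·p₁ + b·p₂ ≈ (0.440, 0.330, 0.835); φ = arcsin(p_z) ≈ 56.64°, λ = atan2(p_y, p_x) ≈ 36.89°.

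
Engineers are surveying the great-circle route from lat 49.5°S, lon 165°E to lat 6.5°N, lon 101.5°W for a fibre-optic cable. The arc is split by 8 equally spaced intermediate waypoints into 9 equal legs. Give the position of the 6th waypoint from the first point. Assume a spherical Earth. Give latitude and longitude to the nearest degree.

From cos δ = sin φ₁ sin φ₂ + cos φ₁ cos φ₂ cos Δλ, the central angle is δ ≈ 1.697 rad (97.2°).
Interpolate at f = 6/9 with slerp weights a = sin((1−f)δ)/sin δ ≈ 0.540, b = sin(fδ)/sin δ ≈ 0.912.
p = a·p₁ + b·p₂ ≈ (-0.520, -0.797, -0.307); φ = arcsin(p_z) ≈ -17.91°, λ = atan2(p_y, p_x) ≈ -123.09°.

≈ lat 18°S, lon 123°W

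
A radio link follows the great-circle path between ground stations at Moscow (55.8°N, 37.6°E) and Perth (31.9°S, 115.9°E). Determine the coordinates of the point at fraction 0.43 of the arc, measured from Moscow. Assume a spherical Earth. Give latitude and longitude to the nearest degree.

From cos δ = sin φ₁ sin φ₂ + cos φ₁ cos φ₂ cos Δλ, the central angle is δ ≈ 1.918 rad (109.9°).
Interpolate at f = 0.43 with slerp weights a = sin((1−f)δ)/sin δ ≈ 0.945, b = sin(fδ)/sin δ ≈ 0.781.
p = a·p₁ + b·p₂ ≈ (0.131, 0.920, 0.368); φ = arcsin(p_z) ≈ 21.62°, λ = atan2(p_y, p_x) ≈ 81.90°.

≈ (22°N, 82°E)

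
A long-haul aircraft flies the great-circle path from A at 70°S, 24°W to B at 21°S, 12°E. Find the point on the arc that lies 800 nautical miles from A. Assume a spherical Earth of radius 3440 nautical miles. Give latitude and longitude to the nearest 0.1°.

≈ 59.0°S, 6.2°W

From cos δ = sin φ₁ sin φ₂ + cos φ₁ cos φ₂ cos Δλ, the central angle is δ ≈ 0.933 rad (53.5°). The total great-circle distance is δ·R ≈ 0.933 × 3440 ≈ 3211 nmi, so the target fraction is f = 800/3211 ≈ 0.249.
Interpolate at f ≈ 0.249 with slerp weights a = sin((1−f)δ)/sin δ ≈ 0.802, b = sin(fδ)/sin δ ≈ 0.287.
p = a·p₁ + b·p₂ ≈ (0.513, -0.056, -0.857); φ = arcsin(p_z) ≈ -58.96°, λ = atan2(p_y, p_x) ≈ -6.23°.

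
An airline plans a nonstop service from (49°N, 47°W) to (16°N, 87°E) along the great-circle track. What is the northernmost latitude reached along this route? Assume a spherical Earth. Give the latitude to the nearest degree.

The great circle lies in the plane with unit normal n̂ = (p₁ × p₂)/|p₁ × p₂|.
Here n̂_z ≈ +0.466; the vertex latitude is φ_max = arccos|n̂_z| ≈ 62.2°.

≈ 62°N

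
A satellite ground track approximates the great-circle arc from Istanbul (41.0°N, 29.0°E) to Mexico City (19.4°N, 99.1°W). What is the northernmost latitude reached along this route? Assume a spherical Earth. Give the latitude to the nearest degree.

The great circle lies in the plane with unit normal n̂ = (p₁ × p₂)/|p₁ × p₂|.
Here n̂_z ≈ -0.574; the vertex latitude is φ_max = arccos|n̂_z| ≈ 54.9°.
Check via Clairaut: cos φ_max = |cos φ₁| · sin C = cos(41.0°)·sin(49.6°) ≈ 0.574, again giving ≈ 54.9°.

≈ 55°N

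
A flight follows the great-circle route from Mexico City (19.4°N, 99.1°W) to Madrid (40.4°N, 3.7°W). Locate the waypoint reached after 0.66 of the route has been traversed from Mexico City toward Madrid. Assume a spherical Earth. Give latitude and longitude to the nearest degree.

≈ 43°N, 41°W

The haversine formula gives a central angle δ ≈ 1.423 rad (81.5°) between the endpoints.
Interpolate at f = 0.66 with slerp weights a = sin((1−f)δ)/sin δ ≈ 0.470, b = sin(fδ)/sin δ ≈ 0.816.
p = a·p₁ + b·p₂ ≈ (0.550, -0.478, 0.685); φ = arcsin(p_z) ≈ 43.23°, λ = atan2(p_y, p_x) ≈ -41.00°.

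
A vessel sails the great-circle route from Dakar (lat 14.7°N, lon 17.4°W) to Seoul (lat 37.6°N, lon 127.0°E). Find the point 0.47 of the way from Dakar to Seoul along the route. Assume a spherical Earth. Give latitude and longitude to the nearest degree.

Convert each endpoint to a unit vector on the sphere (x = cos φ cos λ, y = cos φ sin λ, z = sin φ).
The central angle between the endpoints is δ = arccos(p₁·p₂) ≈ 2.058 rad (117.9°).
Interpolate at f = 0.47 with slerp weights a = sin((1−f)δ)/sin δ ≈ 1.004, b = sin(fδ)/sin δ ≈ 0.932.
p = a·p₁ + b·p₂ ≈ (0.482, 0.299, 0.823); φ = arcsin(p_z) ≈ 55.42°, λ = atan2(p_y, p_x) ≈ 31.82°.

≈ lat 55°N, lon 32°E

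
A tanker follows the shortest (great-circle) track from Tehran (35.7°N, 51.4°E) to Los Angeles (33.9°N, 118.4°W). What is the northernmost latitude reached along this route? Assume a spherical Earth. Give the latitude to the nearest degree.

≈ 83°N

The great circle lies in the plane with unit normal n̂ = (p₁ × p₂)/|p₁ × p₂|.
Here n̂_z ≈ -0.127; the vertex latitude is φ_max = arccos|n̂_z| ≈ 82.7°.
Check via Clairaut: cos φ_max = |cos φ₁| · sin C = cos(35.7°)·sin(9.0°) ≈ 0.127, again giving ≈ 82.7°.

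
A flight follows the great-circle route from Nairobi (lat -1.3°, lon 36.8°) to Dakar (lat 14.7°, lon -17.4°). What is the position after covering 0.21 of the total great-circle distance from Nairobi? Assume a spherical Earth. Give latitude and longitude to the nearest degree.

The haversine formula gives a central angle δ ≈ 0.977 rad (56.0°) between the endpoints.
Interpolate at f = 0.21 with slerp weights a = sin((1−f)δ)/sin δ ≈ 0.841, b = sin(fδ)/sin δ ≈ 0.246.
p = a·p₁ + b·p₂ ≈ (0.900, 0.433, 0.043); φ = arcsin(p_z) ≈ 2.48°, λ = atan2(p_y, p_x) ≈ 25.67°.

≈ lat 2°, lon 26°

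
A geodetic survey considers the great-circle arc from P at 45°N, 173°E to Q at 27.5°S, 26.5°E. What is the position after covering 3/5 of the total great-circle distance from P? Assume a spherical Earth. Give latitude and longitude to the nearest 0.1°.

Write both endpoints as unit vectors p₁, p₂ with components (cos φ cos λ, cos φ sin λ, sin φ).
The central angle between the endpoints is δ = arccos(p₁·p₂) ≈ 2.586 rad (148.2°).
Interpolate at f = 3/5 with slerp weights a = sin((1−f)δ)/sin δ ≈ 1.629, b = sin(fδ)/sin δ ≈ 1.895.
p = a·p₁ + b·p₂ ≈ (0.361, 0.891, 0.277); φ = arcsin(p_z) ≈ 16.08°, λ = atan2(p_y, p_x) ≈ 67.94°.

≈ 16.1°N, 67.9°E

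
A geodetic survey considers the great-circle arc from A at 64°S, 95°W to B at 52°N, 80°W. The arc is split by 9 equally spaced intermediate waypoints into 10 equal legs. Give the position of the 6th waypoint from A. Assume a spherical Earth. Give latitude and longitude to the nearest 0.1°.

≈ 5.6°N, 85.3°W

Write both endpoints as unit vectors p₁, p₂ with components (cos φ cos λ, cos φ sin λ, sin φ).
The central angle between the endpoints is δ = arccos(p₁·p₂) ≈ 2.035 rad (116.6°).
Interpolate at f = 6/10 with slerp weights a = sin((1−f)δ)/sin δ ≈ 0.813, b = sin(fδ)/sin δ ≈ 1.050.
p = a·p₁ + b·p₂ ≈ (0.081, -0.992, 0.097); φ = arcsin(p_z) ≈ 5.57°, λ = atan2(p_y, p_x) ≈ -85.32°.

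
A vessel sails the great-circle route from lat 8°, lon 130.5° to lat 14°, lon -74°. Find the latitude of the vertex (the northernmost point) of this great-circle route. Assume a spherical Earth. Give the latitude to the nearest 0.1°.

The great circle lies in the plane with unit normal n̂ = (p₁ × p₂)/|p₁ × p₂|.
Here n̂_z ≈ +0.736; the vertex latitude is φ_max = arccos|n̂_z| ≈ 42.6°.
Check via Clairaut: cos φ_max = |cos φ₁| · sin C = cos(8.0°)·sin(48.0°) ≈ 0.736, again giving ≈ 42.6°.

≈ 42.6°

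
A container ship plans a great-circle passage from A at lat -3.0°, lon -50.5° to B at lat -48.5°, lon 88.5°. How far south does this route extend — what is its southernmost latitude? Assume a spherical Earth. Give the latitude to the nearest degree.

The great circle lies in the plane with unit normal n̂ = (p₁ × p₂)/|p₁ × p₂|.
Here n̂_z ≈ +0.489; the vertex latitude is φ_max = arccos|n̂_z| ≈ 60.7°.
Check via Clairaut: cos φ_max = |cos φ₁| · sin C = cos(3.0°)·sin(150.7°) ≈ 0.489, again giving ≈ 60.7°.

≈ -61°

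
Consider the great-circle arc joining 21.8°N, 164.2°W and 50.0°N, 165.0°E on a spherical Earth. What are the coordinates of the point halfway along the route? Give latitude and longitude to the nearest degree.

The haversine formula gives a central angle δ ≈ 0.648 rad (37.1°) between the endpoints.
Interpolate at f = 1/2 with slerp weights a = sin((1−f)δ)/sin δ ≈ 0.527, b = sin(fδ)/sin δ ≈ 0.527.
p = a·p₁ + b·p₂ ≈ (-0.799, -0.046, 0.600); φ = arcsin(p_z) ≈ 36.87°, λ = atan2(p_y, p_x) ≈ -176.73°.

≈ 37°N, 177°W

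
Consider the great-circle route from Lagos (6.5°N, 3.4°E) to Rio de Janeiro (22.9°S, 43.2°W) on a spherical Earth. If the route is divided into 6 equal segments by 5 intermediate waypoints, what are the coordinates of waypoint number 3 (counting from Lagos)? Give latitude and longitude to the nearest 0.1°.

≈ (8.9°S, 19.0°W)

The haversine formula gives a central angle δ ≈ 0.946 rad (54.2°) between the endpoints.
Interpolate at f = 3/6 with slerp weights a = sin((1−f)δ)/sin δ ≈ 0.562, b = sin(fδ)/sin δ ≈ 0.562.
p = a·p₁ + b·p₂ ≈ (0.934, -0.321, -0.155); φ = arcsin(p_z) ≈ -8.92°, λ = atan2(p_y, p_x) ≈ -18.97°.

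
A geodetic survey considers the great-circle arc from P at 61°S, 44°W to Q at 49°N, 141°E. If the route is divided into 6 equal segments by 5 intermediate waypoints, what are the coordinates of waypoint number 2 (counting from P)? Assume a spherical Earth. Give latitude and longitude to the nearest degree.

≈ 61°S, 164°E

Convert each endpoint to a unit vector on the sphere (x = cos φ cos λ, y = cos φ sin λ, z = sin φ).
The central angle between the endpoints is δ = arccos(p₁·p₂) ≈ 2.926 rad (167.7°).
Interpolate at f = 2/6 with slerp weights a = sin((1−f)δ)/sin δ ≈ 4.349, b = sin(fδ)/sin δ ≈ 3.878.
p = a·p₁ + b·p₂ ≈ (-0.460, 0.136, -0.877); φ = arcsin(p_z) ≈ -61.31°, λ = atan2(p_y, p_x) ≈ 163.50°.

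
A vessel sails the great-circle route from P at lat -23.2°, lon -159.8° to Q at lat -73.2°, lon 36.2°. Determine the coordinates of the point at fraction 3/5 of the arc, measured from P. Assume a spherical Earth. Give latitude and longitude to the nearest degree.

≈ lat -73°, lon -172°

From cos δ = sin φ₁ sin φ₂ + cos φ₁ cos φ₂ cos Δλ, the central angle is δ ≈ 1.449 rad (83.0°).
Interpolate at f = 3/5 with slerp weights a = sin((1−f)δ)/sin δ ≈ 0.552, b = sin(fδ)/sin δ ≈ 0.770.
p = a·p₁ + b·p₂ ≈ (-0.296, -0.044, -0.954); φ = arcsin(p_z) ≈ -72.57°, λ = atan2(p_y, p_x) ≈ -171.61°.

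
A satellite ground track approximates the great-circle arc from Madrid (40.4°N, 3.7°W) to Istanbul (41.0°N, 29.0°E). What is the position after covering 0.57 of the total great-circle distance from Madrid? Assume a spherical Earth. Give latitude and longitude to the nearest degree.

The haversine formula gives a central angle δ ≈ 0.430 rad (24.7°) between the endpoints.
Interpolate at f = 0.57 with slerp weights a = sin((1−f)δ)/sin δ ≈ 0.441, b = sin(fδ)/sin δ ≈ 0.582.
p = a·p₁ + b·p₂ ≈ (0.719, 0.191, 0.668); φ = arcsin(p_z) ≈ 41.89°, λ = atan2(p_y, p_x) ≈ 14.89°.

≈ (42°N, 15°E)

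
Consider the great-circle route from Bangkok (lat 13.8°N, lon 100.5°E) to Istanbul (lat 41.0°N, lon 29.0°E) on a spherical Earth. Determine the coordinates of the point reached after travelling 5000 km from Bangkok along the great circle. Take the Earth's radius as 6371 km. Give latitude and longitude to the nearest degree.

Convert each endpoint to a unit vector on the sphere (x = cos φ cos λ, y = cos φ sin λ, z = sin φ).
The central angle between the endpoints is δ = arccos(p₁·p₂) ≈ 1.171 rad (67.1°). The total great-circle distance is δ·R ≈ 1.171 × 6371 ≈ 7462 km, so the target fraction is f = 5000/7462 ≈ 0.670.
Interpolate at f ≈ 0.670 with slerp weights a = sin((1−f)δ)/sin δ ≈ 0.409, b = sin(fδ)/sin δ ≈ 0.767.
p = a·p₁ + b·p₂ ≈ (0.434, 0.671, 0.601); φ = arcsin(p_z) ≈ 36.93°, λ = atan2(p_y, p_x) ≈ 57.12°.

≈ lat 37°N, lon 57°E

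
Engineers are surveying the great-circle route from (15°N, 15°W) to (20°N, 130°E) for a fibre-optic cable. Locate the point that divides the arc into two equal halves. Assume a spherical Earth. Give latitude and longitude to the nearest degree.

Write both endpoints as unit vectors p₁, p₂ with components (cos φ cos λ, cos φ sin λ, sin φ).
The central angle between the endpoints is δ = arccos(p₁·p₂) ≈ 2.285 rad (130.9°).
Interpolate at f = 1/2 with slerp weights a = sin((1−f)δ)/sin δ ≈ 1.204, b = sin(fδ)/sin δ ≈ 1.204.
p = a·p₁ + b·p₂ ≈ (0.396, 0.566, 0.723); φ = arcsin(p_z) ≈ 46.33°, λ = atan2(p_y, p_x) ≈ 55.00°.

≈ (46°N, 55°E)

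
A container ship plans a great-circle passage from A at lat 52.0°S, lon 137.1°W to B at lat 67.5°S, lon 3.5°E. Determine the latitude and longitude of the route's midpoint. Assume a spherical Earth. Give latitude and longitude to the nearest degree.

≈ lat 77°S, lon 100°W

Write both endpoints as unit vectors p₁, p₂ with components (cos φ cos λ, cos φ sin λ, sin φ).
The central angle between the endpoints is δ = arccos(p₁·p₂) ≈ 0.993 rad (56.9°).
Interpolate at f = 1/2 with slerp weights a = sin((1−f)δ)/sin δ ≈ 0.569, b = sin(fδ)/sin δ ≈ 0.569.
p = a·p₁ + b·p₂ ≈ (-0.039, -0.225, -0.974); φ = arcsin(p_z) ≈ -76.79°, λ = atan2(p_y, p_x) ≈ -99.89°.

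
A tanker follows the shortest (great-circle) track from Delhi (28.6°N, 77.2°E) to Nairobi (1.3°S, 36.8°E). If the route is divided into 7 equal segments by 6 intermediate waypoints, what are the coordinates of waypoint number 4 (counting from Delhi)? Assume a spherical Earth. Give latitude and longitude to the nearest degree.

≈ 12°N, 53°E

Write both endpoints as unit vectors p₁, p₂ with components (cos φ cos λ, cos φ sin λ, sin φ).
The central angle between the endpoints is δ = arccos(p₁·p₂) ≈ 0.853 rad (48.9°).
Interpolate at f = 4/7 with slerp weights a = sin((1−f)δ)/sin δ ≈ 0.475, b = sin(fδ)/sin δ ≈ 0.622.
p = a·p₁ + b·p₂ ≈ (0.590, 0.779, 0.213); φ = arcsin(p_z) ≈ 12.30°, λ = atan2(p_y, p_x) ≈ 52.85°.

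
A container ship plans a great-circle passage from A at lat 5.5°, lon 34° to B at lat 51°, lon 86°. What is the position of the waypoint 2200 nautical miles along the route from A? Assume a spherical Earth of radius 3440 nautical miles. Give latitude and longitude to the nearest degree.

≈ lat 35°, lon 58°

Convert each endpoint to a unit vector on the sphere (x = cos φ cos λ, y = cos φ sin λ, z = sin φ).
The central angle between the endpoints is δ = arccos(p₁·p₂) ≈ 1.093 rad (62.6°). The total great-circle distance is δ·R ≈ 1.093 × 3440 ≈ 3759 nmi, so the target fraction is f = 2200/3759 ≈ 0.585.
Interpolate at f ≈ 0.585 with slerp weights a = sin((1−f)δ)/sin δ ≈ 0.493, b = sin(fδ)/sin δ ≈ 0.672.
p = a·p₁ + b·p₂ ≈ (0.436, 0.696, 0.570); φ = arcsin(p_z) ≈ 34.73°, λ = atan2(p_y, p_x) ≈ 57.93°.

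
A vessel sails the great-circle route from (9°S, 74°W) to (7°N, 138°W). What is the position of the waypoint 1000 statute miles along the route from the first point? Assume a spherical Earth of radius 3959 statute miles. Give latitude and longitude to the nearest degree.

Write both endpoints as unit vectors p₁, p₂ with components (cos φ cos λ, cos φ sin λ, sin φ).
The central angle between the endpoints is δ = arccos(p₁·p₂) ≈ 1.148 rad (65.8°). The total great-circle distance is δ·R ≈ 1.148 × 3959 ≈ 4543 mi, so the target fraction is f = 1000/4543 ≈ 0.220.
Interpolate at f ≈ 0.220 with slerp weights a = sin((1−f)δ)/sin δ ≈ 0.856, b = sin(fδ)/sin δ ≈ 0.274.
p = a·p₁ + b·p₂ ≈ (0.031, -0.994, -0.100); φ = arcsin(p_z) ≈ -5.77°, λ = atan2(p_y, p_x) ≈ -88.23°.

≈ (6°S, 88°W)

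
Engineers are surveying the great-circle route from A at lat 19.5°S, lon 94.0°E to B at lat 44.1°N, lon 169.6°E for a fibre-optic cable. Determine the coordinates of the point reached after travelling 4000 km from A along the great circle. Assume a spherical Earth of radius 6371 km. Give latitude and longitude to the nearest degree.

Convert each endpoint to a unit vector on the sphere (x = cos φ cos λ, y = cos φ sin λ, z = sin φ).
The central angle between the endpoints is δ = arccos(p₁·p₂) ≈ 1.635 rad (93.7°). The total great-circle distance is δ·R ≈ 1.635 × 6371 ≈ 10415 km, so the target fraction is f = 4000/10415 ≈ 0.384.
Interpolate at f ≈ 0.384 with slerp weights a = sin((1−f)δ)/sin δ ≈ 0.847, b = sin(fδ)/sin δ ≈ 0.589.
p = a·p₁ + b·p₂ ≈ (-0.471, 0.873, 0.127); φ = arcsin(p_z) ≈ 7.29°, λ = atan2(p_y, p_x) ≈ 118.38°.

≈ lat 7°N, lon 118°E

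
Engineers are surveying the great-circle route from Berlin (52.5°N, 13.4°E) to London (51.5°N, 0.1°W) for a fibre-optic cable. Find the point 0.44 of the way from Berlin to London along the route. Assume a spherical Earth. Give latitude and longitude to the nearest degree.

≈ 52°N, 7°E

Write both endpoints as unit vectors p₁, p₂ with components (cos φ cos λ, cos φ sin λ, sin φ).
The central angle between the endpoints is δ = arccos(p₁·p₂) ≈ 0.146 rad (8.4°).
Interpolate at f = 0.44 with slerp weights a = sin((1−f)δ)/sin δ ≈ 0.561, b = sin(fδ)/sin δ ≈ 0.441.
p = a·p₁ + b·p₂ ≈ (0.607, 0.079, 0.791); φ = arcsin(p_z) ≈ 52.25°, λ = atan2(p_y, p_x) ≈ 7.39°.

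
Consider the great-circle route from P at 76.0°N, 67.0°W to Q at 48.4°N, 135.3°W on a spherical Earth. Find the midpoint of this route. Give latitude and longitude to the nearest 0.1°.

≈ 65.4°N, 118.7°W

Write both endpoints as unit vectors p₁, p₂ with components (cos φ cos λ, cos φ sin λ, sin φ).
The central angle between the endpoints is δ = arccos(p₁·p₂) ≈ 0.668 rad (38.3°).
Interpolate at f = 1/2 with slerp weights a = sin((1−f)δ)/sin δ ≈ 0.529, b = sin(fδ)/sin δ ≈ 0.529.
p = a·p₁ + b·p₂ ≈ (-0.200, -0.365, 0.909); φ = arcsin(p_z) ≈ 65.41°, λ = atan2(p_y, p_x) ≈ -118.69°.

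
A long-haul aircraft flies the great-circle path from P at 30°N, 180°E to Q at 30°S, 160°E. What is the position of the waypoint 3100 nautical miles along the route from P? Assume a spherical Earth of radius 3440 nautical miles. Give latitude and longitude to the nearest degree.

From cos δ = sin φ₁ sin φ₂ + cos φ₁ cos φ₂ cos Δλ, the central angle is δ ≈ 1.099 rad (62.9°). The total great-circle distance is δ·R ≈ 1.099 × 3440 ≈ 3779 nmi, so the target fraction is f = 3100/3779 ≈ 0.820.
Interpolate at f ≈ 0.820 with slerp weights a = sin((1−f)δ)/sin δ ≈ 0.220, b = sin(fδ)/sin δ ≈ 0.880.
p = a·p₁ + b·p₂ ≈ (-0.907, 0.261, -0.330); φ = arcsin(p_z) ≈ -19.27°, λ = atan2(p_y, p_x) ≈ 163.96°.

≈ 19°S, 164°E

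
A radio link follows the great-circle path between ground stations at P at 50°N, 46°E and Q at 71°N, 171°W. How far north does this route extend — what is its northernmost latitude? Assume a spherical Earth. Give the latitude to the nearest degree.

The great circle lies in the plane with unit normal n̂ = (p₁ × p₂)/|p₁ × p₂|.
Here n̂_z ≈ +0.152; the vertex latitude is φ_max = arccos|n̂_z| ≈ 81.3°.
Check via Clairaut: cos φ_max = |cos φ₁| · sin C = cos(50.0°)·sin(13.6°) ≈ 0.152, again giving ≈ 81.3°.

≈ 81°N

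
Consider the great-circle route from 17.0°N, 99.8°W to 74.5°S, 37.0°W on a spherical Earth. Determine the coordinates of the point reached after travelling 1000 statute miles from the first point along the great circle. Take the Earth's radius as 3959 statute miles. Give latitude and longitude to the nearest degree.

≈ 3°N, 96°W

Convert each endpoint to a unit vector on the sphere (x = cos φ cos λ, y = cos φ sin λ, z = sin φ).
The central angle between the endpoints is δ = arccos(p₁·p₂) ≈ 1.736 rad (99.5°). The total great-circle distance is δ·R ≈ 1.736 × 3959 ≈ 6875 mi, so the target fraction is f = 1000/6875 ≈ 0.145.
Interpolate at f ≈ 0.145 with slerp weights a = sin((1−f)δ)/sin δ ≈ 1.010, b = sin(fδ)/sin δ ≈ 0.253.
p = a·p₁ + b·p₂ ≈ (-0.110, -0.993, 0.051); φ = arcsin(p_z) ≈ 2.93°, λ = atan2(p_y, p_x) ≈ -96.34°.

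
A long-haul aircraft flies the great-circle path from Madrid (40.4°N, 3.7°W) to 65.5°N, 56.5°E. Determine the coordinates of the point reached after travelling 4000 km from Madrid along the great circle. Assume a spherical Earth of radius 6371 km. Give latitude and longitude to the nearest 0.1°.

≈ 64.3°N, 43.3°E

Write both endpoints as unit vectors p₁, p₂ with components (cos φ cos λ, cos φ sin λ, sin φ).
The central angle between the endpoints is δ = arccos(p₁·p₂) ≈ 0.728 rad (41.7°). The total great-circle distance is δ·R ≈ 0.728 × 6371 ≈ 4636 km, so the target fraction is f = 4000/4636 ≈ 0.863.
Interpolate at f ≈ 0.863 with slerp weights a = sin((1−f)δ)/sin δ ≈ 0.150, b = sin(fδ)/sin δ ≈ 0.883.
p = a·p₁ + b·p₂ ≈ (0.316, 0.298, 0.901); φ = arcsin(p_z) ≈ 64.25°, λ = atan2(p_y, p_x) ≈ 43.32°.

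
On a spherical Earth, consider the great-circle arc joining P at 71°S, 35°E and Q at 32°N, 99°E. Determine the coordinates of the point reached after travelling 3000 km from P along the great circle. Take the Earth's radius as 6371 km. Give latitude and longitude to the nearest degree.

≈ 49°S, 70°E

Convert each endpoint to a unit vector on the sphere (x = cos φ cos λ, y = cos φ sin λ, z = sin φ).
The central angle between the endpoints is δ = arccos(p₁·p₂) ≈ 1.961 rad (112.3°). The total great-circle distance is δ·R ≈ 1.961 × 6371 ≈ 12491 km, so the target fraction is f = 3000/12491 ≈ 0.240.
Interpolate at f ≈ 0.240 with slerp weights a = sin((1−f)δ)/sin δ ≈ 1.078, b = sin(fδ)/sin δ ≈ 0.490.
p = a·p₁ + b·p₂ ≈ (0.222, 0.612, -0.759); φ = arcsin(p_z) ≈ -49.37°, λ = atan2(p_y, p_x) ≈ 70.04°.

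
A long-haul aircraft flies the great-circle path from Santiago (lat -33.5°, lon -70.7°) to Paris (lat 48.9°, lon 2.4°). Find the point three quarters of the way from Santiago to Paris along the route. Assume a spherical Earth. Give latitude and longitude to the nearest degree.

The haversine formula gives a central angle δ ≈ 1.830 rad (104.9°) between the endpoints.
Interpolate at f = 3/4 with slerp weights a = sin((1−f)δ)/sin δ ≈ 0.457, b = sin(fδ)/sin δ ≈ 1.014.
p = a·p₁ + b·p₂ ≈ (0.792, -0.332, 0.512); φ = arcsin(p_z) ≈ 30.81°, λ = atan2(p_y, p_x) ≈ -22.72°.

≈ lat 31°, lon -23°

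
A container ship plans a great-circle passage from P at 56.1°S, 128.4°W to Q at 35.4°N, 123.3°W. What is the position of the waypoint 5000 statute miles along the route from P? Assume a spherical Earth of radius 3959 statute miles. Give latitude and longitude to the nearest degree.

≈ 16°N, 124°W

The haversine formula gives a central angle δ ≈ 1.599 rad (91.6°) between the endpoints. The total great-circle distance is δ·R ≈ 1.599 × 3959 ≈ 6330 mi, so the target fraction is f = 5000/6330 ≈ 0.790.
Interpolate at f ≈ 0.790 with slerp weights a = sin((1−f)δ)/sin δ ≈ 0.330, b = sin(fδ)/sin δ ≈ 0.953.
p = a·p₁ + b·p₂ ≈ (-0.541, -0.794, 0.279); φ = arcsin(p_z) ≈ 16.18°, λ = atan2(p_y, p_x) ≈ -124.28°.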